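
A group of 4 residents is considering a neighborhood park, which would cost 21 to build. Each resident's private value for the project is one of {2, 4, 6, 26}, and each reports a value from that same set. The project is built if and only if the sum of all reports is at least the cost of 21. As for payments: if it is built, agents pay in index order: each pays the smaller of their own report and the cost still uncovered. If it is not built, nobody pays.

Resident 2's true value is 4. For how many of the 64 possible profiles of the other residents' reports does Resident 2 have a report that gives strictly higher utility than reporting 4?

21

Others report (2, 2, 26): truth gives 0; report 2 gives 2 > 0. Violating.
Others report (2, 4, 26): truth gives 0; report 2 gives 2 > 0. Violating.
Others report (2, 6, 26): truth gives 0; report 2 gives 2 > 0. Violating.
Others report (2, 26, 2): truth gives 0; report 2 gives 2 > 0. Violating.
Others report (2, 2, 2): truth gives 0; no alternative beats it.
Others report (2, 2, 4): truth gives 0; no alternative beats it.
(Checking all 64 profiles: 21 have a profitable deviation, 43 do not.)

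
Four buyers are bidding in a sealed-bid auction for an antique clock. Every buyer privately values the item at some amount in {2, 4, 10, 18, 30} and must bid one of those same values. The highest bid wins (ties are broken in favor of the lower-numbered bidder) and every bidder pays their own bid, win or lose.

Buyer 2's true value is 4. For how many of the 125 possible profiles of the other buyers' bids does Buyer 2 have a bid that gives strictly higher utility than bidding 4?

121

Others bid (2, 2, 10): truth gives -4; bid 2 gives -2 > -4. Violating.
Others bid (2, 2, 18): truth gives -4; bid 2 gives -2 > -4. Violating.
Others bid (2, 2, 30): truth gives -4; bid 2 gives -2 > -4. Violating.
Others bid (2, 4, 10): truth gives -4; bid 2 gives -2 > -4. Violating.
Others bid (2, 2, 2): truth gives 0; no alternative beats it.
Others bid (2, 2, 4): truth gives 0; no alternative beats it.
(Checking all 125 profiles: 121 have a profitable deviation, 4 do not.)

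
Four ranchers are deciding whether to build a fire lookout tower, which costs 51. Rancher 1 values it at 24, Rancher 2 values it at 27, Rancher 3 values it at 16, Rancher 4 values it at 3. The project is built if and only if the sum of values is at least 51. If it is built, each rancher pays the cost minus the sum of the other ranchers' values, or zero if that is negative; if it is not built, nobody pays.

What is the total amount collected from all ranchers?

Total value 70 ≥ cost 51, so it is built.
Rancher 1: others sum to 46; max(0, 51 - 46) = 5.
Rancher 2: others sum to 43; max(0, 51 - 43) = 8.
Rancher 3: others sum to 54; max(0, 51 - 54) = 0.
Rancher 4: others sum to 67; max(0, 51 - 67) = 0.
Total collected = 5 + 8 + 0 + 0 = 13.

13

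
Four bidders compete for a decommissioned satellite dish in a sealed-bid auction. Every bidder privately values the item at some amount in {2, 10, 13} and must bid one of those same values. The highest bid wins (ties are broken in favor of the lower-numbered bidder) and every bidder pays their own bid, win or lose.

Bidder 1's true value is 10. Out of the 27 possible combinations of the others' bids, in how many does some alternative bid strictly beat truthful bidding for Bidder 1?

Others bid (2, 2, 2): truth gives 0; bid 2 gives 8 > 0. Violating.
Others bid (2, 2, 13): truth gives -10; bid 2 gives -2 > -10. Violating.
Others bid (2, 10, 13): truth gives -10; bid 2 gives -2 > -10. Violating.
Others bid (2, 13, 2): truth gives -10; bid 2 gives -2 > -10. Violating.
Others bid (2, 2, 10): truth gives 0; no alternative beats it.
Others bid (2, 10, 2): truth gives 0; no alternative beats it.
(Checking all 27 profiles: 20 have a profitable deviation, 7 do not.)

20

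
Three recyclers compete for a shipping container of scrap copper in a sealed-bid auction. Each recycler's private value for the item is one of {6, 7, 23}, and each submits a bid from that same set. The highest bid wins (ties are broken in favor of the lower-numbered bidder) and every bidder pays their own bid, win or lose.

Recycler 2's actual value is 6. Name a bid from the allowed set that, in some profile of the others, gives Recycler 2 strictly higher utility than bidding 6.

Suppose Recycler 1 bids 6 and Recycler 3 bids 6.
Bid 6: loses but pays 6, utility -6.
Bid 7: wins, pays 7, utility 6 - 7 = -1.
So bidding 7 beats truth here (-1 > -6).

7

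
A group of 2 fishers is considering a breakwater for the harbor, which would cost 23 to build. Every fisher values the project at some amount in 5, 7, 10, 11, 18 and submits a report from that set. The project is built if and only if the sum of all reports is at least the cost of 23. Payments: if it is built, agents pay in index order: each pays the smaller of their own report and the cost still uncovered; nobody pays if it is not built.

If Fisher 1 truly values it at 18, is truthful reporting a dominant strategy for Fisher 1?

Consider the case where Fisher 2 reports 18.
Truthful report 18: project built, pays 18, utility 18 - 18 = 0.
Report 5 instead: project built, pays 5, utility 18 - 5 = 13.
Since 13 > 0, reporting 5 is strictly better here, so truthful reporting is not dominant.

No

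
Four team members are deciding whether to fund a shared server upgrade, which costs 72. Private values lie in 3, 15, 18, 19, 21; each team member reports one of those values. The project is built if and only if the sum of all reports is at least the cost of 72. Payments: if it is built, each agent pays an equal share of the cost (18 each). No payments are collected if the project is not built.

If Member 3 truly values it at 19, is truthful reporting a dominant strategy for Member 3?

Consider the case where Member 1 reports 15, Member 2 reports 15 and Member 4 reports 21.
Truthful report 19: project not built, utility 0.
Report 21 instead: project built, pays 18, utility 19 - 18 = 1.
Since 1 > 0, reporting 21 is strictly better here, so truthful reporting is not dominant.

No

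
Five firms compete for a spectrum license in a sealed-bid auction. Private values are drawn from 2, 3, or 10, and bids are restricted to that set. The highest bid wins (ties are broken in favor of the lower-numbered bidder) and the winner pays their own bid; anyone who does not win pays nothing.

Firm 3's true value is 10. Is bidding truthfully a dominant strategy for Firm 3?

Consider the case where Firm 1 bids 2, Firm 2 bids 2, Firm 4 bids 2 and Firm 5 bids 2.
Truthful bid 10: wins, pays 10, utility 10 - 10 = 0.
Bid 3 instead: wins, pays 3, utility 10 - 3 = 7.
Since 7 > 0, bidding 3 is strictly better here, so truthful bidding is not dominant.

No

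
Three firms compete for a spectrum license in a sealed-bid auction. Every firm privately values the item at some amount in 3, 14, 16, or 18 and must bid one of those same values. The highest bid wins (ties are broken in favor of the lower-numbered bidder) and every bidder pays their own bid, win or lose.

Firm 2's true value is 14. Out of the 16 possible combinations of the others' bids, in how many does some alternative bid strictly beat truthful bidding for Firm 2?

14

Others bid (3, 16): truth gives -14; bid 16 gives -2 > -14. Violating.
Others bid (3, 18): truth gives -14; bid 3 gives -3 > -14. Violating.
Others bid (14, 3): truth gives -14; bid 16 gives -2 > -14. Violating.
Others bid (14, 14): truth gives -14; bid 16 gives -2 > -14. Violating.
Others bid (3, 3): truth gives 0; no alternative beats it.
Others bid (3, 14): truth gives 0; no alternative beats it.
(Checking all 16 profiles: 14 have a profitable deviation, 2 do not.)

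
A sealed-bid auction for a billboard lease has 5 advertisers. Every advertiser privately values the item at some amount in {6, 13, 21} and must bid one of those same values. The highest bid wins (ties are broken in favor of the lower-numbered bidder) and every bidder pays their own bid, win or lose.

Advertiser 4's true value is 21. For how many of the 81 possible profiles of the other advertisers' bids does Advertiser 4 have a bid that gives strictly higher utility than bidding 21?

Others bid (6, 6, 6, 6): truth gives 0; bid 13 gives 8 > 0. Violating.
Others bid (6, 6, 6, 13): truth gives 0; bid 13 gives 8 > 0. Violating.
Others bid (6, 6, 21, 6): truth gives -21; bid 6 gives -6 > -21. Violating.
Others bid (6, 6, 21, 13): truth gives -21; bid 6 gives -6 > -21. Violating.
Others bid (6, 6, 6, 21): truth gives 0; no alternative beats it.
Others bid (6, 6, 13, 6): truth gives 0; no alternative beats it.
(Checking all 81 profiles: 59 have a profitable deviation, 22 do not.)

59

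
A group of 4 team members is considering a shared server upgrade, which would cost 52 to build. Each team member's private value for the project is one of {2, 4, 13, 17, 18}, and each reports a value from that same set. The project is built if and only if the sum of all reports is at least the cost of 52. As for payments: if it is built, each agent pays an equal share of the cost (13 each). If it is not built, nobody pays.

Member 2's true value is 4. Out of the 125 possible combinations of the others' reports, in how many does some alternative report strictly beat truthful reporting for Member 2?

Others report (13, 17, 18): truth gives -9; report 2 gives 0 > -9. Violating.
Others report (13, 18, 17): truth gives -9; report 2 gives 0 > -9. Violating.
Others report (13, 18, 18): truth gives -9; report 2 gives 0 > -9. Violating.
Others report (17, 13, 18): truth gives -9; report 2 gives 0 > -9. Violating.
Others report (2, 2, 2): truth gives 0; no alternative beats it.
Others report (2, 2, 4): truth gives 0; no alternative beats it.
(Checking all 125 profiles: 9 have a profitable deviation, 116 do not.)

9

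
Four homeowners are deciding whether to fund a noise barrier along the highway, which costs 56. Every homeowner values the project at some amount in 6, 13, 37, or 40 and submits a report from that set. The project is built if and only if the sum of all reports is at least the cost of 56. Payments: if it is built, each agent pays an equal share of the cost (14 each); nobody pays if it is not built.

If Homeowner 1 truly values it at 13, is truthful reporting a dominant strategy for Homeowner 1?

No

Consider the case where Homeowner 2 reports 6, Homeowner 3 reports 6 and Homeowner 4 reports 37.
Truthful report 13: project built, pays 14, utility 13 - 14 = -1.
Report 6 instead: project not built, utility 0.
Since 0 > -1, reporting 6 is strictly better here, so truthful reporting is not dominant.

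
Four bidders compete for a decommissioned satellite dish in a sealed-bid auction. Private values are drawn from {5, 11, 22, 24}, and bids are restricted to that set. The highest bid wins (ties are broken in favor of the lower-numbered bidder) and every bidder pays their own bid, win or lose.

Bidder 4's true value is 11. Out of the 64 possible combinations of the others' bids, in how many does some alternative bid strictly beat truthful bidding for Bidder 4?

63

Others bid (5, 5, 11): truth gives -11; bid 5 gives -5 > -11. Violating.
Others bid (5, 5, 22): truth gives -11; bid 5 gives -5 > -11. Violating.
Others bid (5, 5, 24): truth gives -11; bid 5 gives -5 > -11. Violating.
Others bid (5, 11, 5): truth gives -11; bid 5 gives -5 > -11. Violating.
Others bid (5, 5, 5): truth gives 0; no alternative beats it.
(Checking all 64 profiles: 63 have a profitable deviation, 1 does not.)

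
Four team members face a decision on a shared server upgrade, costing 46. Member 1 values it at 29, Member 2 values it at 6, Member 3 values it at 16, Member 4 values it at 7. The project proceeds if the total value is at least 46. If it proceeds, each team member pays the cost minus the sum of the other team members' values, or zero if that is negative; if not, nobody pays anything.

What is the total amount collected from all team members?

Total value 58 ≥ cost 46, so it is built.
Member 1: others sum to 29; max(0, 46 - 29) = 17.
Member 2: others sum to 52; max(0, 46 - 52) = 0.
Member 3: others sum to 42; max(0, 46 - 42) = 4.
Member 4: others sum to 51; max(0, 46 - 51) = 0.
Total collected = 17 + 0 + 4 + 0 = 21.

21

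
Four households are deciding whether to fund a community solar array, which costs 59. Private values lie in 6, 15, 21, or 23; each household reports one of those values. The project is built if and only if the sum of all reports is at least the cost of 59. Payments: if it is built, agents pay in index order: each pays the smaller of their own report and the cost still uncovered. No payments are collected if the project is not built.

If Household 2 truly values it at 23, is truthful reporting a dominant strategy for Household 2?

No

Consider the case where Household 1 reports 6, Household 3 reports 15 and Household 4 reports 21.
Truthful report 23: project built, pays 23, utility 23 - 23 = 0.
Report 21 instead: project built, pays 21, utility 23 - 21 = 2.
Since 2 > 0, reporting 21 is strictly better here, so truthful reporting is not dominant.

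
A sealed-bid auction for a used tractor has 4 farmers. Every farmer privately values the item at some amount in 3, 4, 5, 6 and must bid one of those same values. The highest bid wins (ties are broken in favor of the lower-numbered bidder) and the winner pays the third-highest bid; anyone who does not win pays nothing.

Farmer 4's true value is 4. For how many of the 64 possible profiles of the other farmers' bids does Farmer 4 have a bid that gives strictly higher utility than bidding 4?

6

Others bid (3, 3, 4): truth gives 0; bid 5 gives 1 > 0. Violating.
Others bid (3, 3, 5): truth gives 0; bid 6 gives 1 > 0. Violating.
Others bid (3, 4, 3): truth gives 0; bid 5 gives 1 > 0. Violating.
Others bid (3, 5, 3): truth gives 0; bid 6 gives 1 > 0. Violating.
Others bid (3, 3, 3): truth gives 1; no alternative beats it.
Others bid (3, 3, 6): truth gives 0; no alternative beats it.
(Checking all 64 profiles: 6 have a profitable deviation, 58 do not.)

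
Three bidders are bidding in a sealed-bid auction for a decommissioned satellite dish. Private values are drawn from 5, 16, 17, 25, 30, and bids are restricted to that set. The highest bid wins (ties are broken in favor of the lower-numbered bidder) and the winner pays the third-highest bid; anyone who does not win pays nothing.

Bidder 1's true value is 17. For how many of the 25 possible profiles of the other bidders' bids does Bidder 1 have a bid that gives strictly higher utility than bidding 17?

8

Others bid (5, 25): truth gives 0; bid 25 gives 12 > 0. Violating.
Others bid (5, 30): truth gives 0; bid 30 gives 12 > 0. Violating.
Others bid (16, 25): truth gives 0; bid 25 gives 1 > 0. Violating.
Others bid (16, 30): truth gives 0; bid 30 gives 1 > 0. Violating.
Others bid (5, 5): truth gives 12; no alternative beats it.
Others bid (5, 16): truth gives 12; no alternative beats it.
(Checking all 25 profiles: 8 have a profitable deviation, 17 do not.)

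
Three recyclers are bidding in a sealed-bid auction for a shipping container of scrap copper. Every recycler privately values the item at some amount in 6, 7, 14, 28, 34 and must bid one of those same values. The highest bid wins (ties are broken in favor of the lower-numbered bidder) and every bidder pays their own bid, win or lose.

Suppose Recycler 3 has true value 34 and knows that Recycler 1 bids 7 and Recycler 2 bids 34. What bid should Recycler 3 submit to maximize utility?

Bid 6: loses but pays 6, utility -6.
Bid 7: loses but pays 7, utility -7.
Bid 14: loses but pays 14, utility -14.
Bid 28: loses but pays 28, utility -28.
Bid 34: loses but pays 34, utility -34.
The best choice is 6 with utility -6.

6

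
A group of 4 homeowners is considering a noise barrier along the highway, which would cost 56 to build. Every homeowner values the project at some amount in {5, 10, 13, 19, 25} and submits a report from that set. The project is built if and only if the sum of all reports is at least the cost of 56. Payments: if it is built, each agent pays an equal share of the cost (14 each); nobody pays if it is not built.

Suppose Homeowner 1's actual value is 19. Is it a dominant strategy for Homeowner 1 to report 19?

Consider the case where Homeowner 2 reports 5, Homeowner 3 reports 5 and Homeowner 4 reports 25.
Truthful report 19: project not built, utility 0.
Report 25 instead: project built, pays 14, utility 19 - 14 = 5.
Since 5 > 0, reporting 25 is strictly better here, so truthful reporting is not dominant.

No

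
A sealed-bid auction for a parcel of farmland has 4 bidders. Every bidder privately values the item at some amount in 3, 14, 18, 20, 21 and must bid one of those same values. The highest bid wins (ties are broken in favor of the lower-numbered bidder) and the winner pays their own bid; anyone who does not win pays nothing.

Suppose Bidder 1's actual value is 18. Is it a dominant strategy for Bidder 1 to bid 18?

No

Consider the case where Bidder 2 bids 3, Bidder 3 bids 3 and Bidder 4 bids 3.
Truthful bid 18: wins, pays 18, utility 18 - 18 = 0.
Bid 3 instead: wins, pays 3, utility 18 - 3 = 15.
Since 15 > 0, bidding 3 is strictly better here, so truthful bidding is not dominant.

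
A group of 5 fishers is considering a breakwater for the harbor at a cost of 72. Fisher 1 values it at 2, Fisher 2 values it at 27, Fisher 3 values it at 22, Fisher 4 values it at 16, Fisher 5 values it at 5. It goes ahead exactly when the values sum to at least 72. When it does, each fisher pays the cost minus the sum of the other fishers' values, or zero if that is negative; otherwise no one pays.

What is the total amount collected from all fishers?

Total value 72 ≥ cost 72, so it is built.
Fisher 1: others sum to 70; max(0, 72 - 70) = 2.
Fisher 2: others sum to 45; max(0, 72 - 45) = 27.
Fisher 3: others sum to 50; max(0, 72 - 50) = 22.
Fisher 4: others sum to 56; max(0, 72 - 56) = 16.
Fisher 5: others sum to 67; max(0, 72 - 67) = 5.
Total collected = 2 + 27 + 22 + 16 + 5 = 72.

72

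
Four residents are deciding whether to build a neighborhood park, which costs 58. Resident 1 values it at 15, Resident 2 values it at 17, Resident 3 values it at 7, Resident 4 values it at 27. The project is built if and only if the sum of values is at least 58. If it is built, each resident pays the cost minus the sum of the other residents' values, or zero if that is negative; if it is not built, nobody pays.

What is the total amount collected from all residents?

Total value 66 ≥ cost 58, so it is built.
Resident 1: others sum to 51; max(0, 58 - 51) = 7.
Resident 2: others sum to 49; max(0, 58 - 49) = 9.
Resident 3: others sum to 59; max(0, 58 - 59) = 0.
Resident 4: others sum to 39; max(0, 58 - 39) = 19.
Total collected = 7 + 9 + 0 + 19 = 35.

35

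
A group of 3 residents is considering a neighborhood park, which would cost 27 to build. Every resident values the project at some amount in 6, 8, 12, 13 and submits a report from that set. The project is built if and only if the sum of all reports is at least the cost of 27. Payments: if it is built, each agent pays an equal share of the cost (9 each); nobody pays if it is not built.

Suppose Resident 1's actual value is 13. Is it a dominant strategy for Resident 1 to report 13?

Yes

Check each profile of the others' reports and compare truth against every alternative report.
Others report (6, 8): truth gives 4, best alternative gives 0.
Others report (8, 6): truth gives 4, best alternative gives 0.
Others report (6, 12): truth gives 4, best alternative gives 4.
Others report (6, 13): truth gives 4, best alternative gives 4.
Others report (8, 8): truth gives 4, best alternative gives 4.
Others report (8, 12): truth gives 4, best alternative gives 4.
(Remaining 10 profiles checked similarly; truth is weakly best in each.)
In every case the truthful report is at least as good as any alternative, so it is a dominant strategy.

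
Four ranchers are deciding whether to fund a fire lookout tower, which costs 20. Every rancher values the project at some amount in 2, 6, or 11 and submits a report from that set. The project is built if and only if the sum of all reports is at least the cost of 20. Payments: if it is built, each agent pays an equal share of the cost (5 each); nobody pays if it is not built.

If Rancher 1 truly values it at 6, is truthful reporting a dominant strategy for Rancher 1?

Consider the case where Rancher 2 reports 2, Rancher 3 reports 2 and Rancher 4 reports 6.
Truthful report 6: project not built, utility 0.
Report 11 instead: project built, pays 5, utility 6 - 5 = 1.
Since 1 > 0, reporting 11 is strictly better here, so truthful reporting is not dominant.

No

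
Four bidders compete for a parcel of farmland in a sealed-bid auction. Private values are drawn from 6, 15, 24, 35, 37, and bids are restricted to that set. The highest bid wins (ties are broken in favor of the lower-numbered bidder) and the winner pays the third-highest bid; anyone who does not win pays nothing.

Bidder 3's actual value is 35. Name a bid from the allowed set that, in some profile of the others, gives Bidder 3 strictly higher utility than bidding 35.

37

Suppose Bidder 1 bids 6, Bidder 2 bids 6 and Bidder 4 bids 37.
Bid 35: loses, pays 0, utility 0.
Bid 37: wins, pays 6, utility 35 - 6 = 29.
So bidding 37 beats truth here (29 > 0).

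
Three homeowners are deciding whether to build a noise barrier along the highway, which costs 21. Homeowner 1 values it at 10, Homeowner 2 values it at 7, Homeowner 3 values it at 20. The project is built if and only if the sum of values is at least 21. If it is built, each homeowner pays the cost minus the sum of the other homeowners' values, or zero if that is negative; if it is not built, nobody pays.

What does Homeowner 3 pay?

4

Total value 37 ≥ cost 21, so the project is built.
The other homeowners' values sum to 17.
Cost minus that sum is 21 - 17 = 4.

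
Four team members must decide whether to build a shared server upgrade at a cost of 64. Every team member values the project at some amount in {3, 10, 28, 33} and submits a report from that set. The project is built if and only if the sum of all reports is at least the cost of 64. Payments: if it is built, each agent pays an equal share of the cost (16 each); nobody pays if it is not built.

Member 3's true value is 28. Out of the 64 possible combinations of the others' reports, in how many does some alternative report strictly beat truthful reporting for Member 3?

3

Others report (3, 3, 28): truth gives 0; report 33 gives 12 > 0. Violating.
Others report (3, 28, 3): truth gives 0; report 33 gives 12 > 0. Violating.
Others report (28, 3, 3): truth gives 0; report 33 gives 12 > 0. Violating.
Others report (3, 3, 3): truth gives 0; no alternative beats it.
Others report (3, 3, 10): truth gives 0; no alternative beats it.
(Checking all 64 profiles: 3 have a profitable deviation, 61 do not.)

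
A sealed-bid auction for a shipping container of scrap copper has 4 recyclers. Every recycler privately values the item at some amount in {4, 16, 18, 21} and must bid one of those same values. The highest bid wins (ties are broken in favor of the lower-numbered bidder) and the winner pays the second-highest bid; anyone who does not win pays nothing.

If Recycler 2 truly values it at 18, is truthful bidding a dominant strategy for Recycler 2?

Check each profile of the others' bids and compare truth against every alternative bid.
Others bid (4, 4, 4): truth gives 14, best alternative gives 14.
Others bid (4, 4, 16): truth gives 2, best alternative gives 2.
Others bid (4, 16, 4): truth gives 2, best alternative gives 2.
Others bid (4, 16, 16): truth gives 2, best alternative gives 2.
Others bid (16, 4, 4): truth gives 2, best alternative gives 2.
Others bid (16, 4, 16): truth gives 2, best alternative gives 2.
(Remaining 58 profiles checked similarly; truth is weakly best in each.)
In every case the truthful bid is at least as good as any alternative, so it is a dominant strategy.

Yes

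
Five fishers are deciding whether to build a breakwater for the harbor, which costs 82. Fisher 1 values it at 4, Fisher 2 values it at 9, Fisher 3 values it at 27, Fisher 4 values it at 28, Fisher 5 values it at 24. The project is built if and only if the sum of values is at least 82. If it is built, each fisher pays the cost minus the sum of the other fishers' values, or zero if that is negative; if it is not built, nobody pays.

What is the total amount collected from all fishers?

Total value 92 ≥ cost 82, so it is built.
Fisher 1: others sum to 88; max(0, 82 - 88) = 0.
Fisher 2: others sum to 83; max(0, 82 - 83) = 0.
Fisher 3: others sum to 65; max(0, 82 - 65) = 17.
Fisher 4: others sum to 64; max(0, 82 - 64) = 18.
Fisher 5: others sum to 68; max(0, 82 - 68) = 14.
Total collected = 0 + 0 + 17 + 18 + 14 = 49.

49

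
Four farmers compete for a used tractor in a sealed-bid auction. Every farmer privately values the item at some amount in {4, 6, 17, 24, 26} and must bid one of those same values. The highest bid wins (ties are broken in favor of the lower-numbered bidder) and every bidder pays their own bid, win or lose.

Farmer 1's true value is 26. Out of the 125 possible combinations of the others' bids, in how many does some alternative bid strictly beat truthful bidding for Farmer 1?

Others bid (4, 4, 4): truth gives 0; bid 4 gives 22 > 0. Violating.
Others bid (4, 4, 6): truth gives 0; bid 6 gives 20 > 0. Violating.
Others bid (4, 4, 17): truth gives 0; bid 17 gives 9 > 0. Violating.
Others bid (4, 4, 24): truth gives 0; bid 24 gives 2 > 0. Violating.
Others bid (4, 4, 26): truth gives 0; no alternative beats it.
Others bid (4, 6, 26): truth gives 0; no alternative beats it.
(Checking all 125 profiles: 64 have a profitable deviation, 61 do not.)

64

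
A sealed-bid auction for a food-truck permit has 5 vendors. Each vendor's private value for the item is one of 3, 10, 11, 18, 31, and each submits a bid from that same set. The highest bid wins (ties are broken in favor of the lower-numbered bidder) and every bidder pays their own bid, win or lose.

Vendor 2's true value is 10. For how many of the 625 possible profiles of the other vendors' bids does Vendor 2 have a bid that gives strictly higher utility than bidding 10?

617

Others bid (3, 3, 3, 11): truth gives -10; bid 11 gives -1 > -10. Violating.
Others bid (3, 3, 3, 18): truth gives -10; bid 3 gives -3 > -10. Violating.
Others bid (3, 3, 3, 31): truth gives -10; bid 3 gives -3 > -10. Violating.
Others bid (3, 3, 10, 11): truth gives -10; bid 11 gives -1 > -10. Violating.
Others bid (3, 3, 3, 3): truth gives 0; no alternative beats it.
Others bid (3, 3, 3, 10): truth gives 0; no alternative beats it.
(Checking all 625 profiles: 617 have a profitable deviation, 8 do not.)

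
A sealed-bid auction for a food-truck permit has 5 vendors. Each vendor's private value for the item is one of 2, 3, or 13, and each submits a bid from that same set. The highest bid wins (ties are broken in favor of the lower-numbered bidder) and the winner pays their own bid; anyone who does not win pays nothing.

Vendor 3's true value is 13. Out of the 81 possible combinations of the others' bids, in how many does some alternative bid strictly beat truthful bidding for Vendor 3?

Others bid (2, 2, 2, 2): truth gives 0; bid 3 gives 10 > 0. Violating.
Others bid (2, 2, 2, 3): truth gives 0; bid 3 gives 10 > 0. Violating.
Others bid (2, 2, 3, 2): truth gives 0; bid 3 gives 10 > 0. Violating.
Others bid (2, 2, 3, 3): truth gives 0; bid 3 gives 10 > 0. Violating.
Others bid (2, 2, 2, 13): truth gives 0; no alternative beats it.
Others bid (2, 2, 3, 13): truth gives 0; no alternative beats it.
(Checking all 81 profiles: 4 have a profitable deviation, 77 do not.)

4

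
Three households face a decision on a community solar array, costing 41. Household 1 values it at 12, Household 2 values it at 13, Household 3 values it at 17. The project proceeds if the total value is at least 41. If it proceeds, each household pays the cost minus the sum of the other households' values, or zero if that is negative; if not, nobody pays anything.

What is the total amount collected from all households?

39

Total value 42 ≥ cost 41, so it is built.
Household 1: others sum to 30; max(0, 41 - 30) = 11.
Household 2: others sum to 29; max(0, 41 - 29) = 12.
Household 3: others sum to 25; max(0, 41 - 25) = 16.
Total collected = 11 + 12 + 16 = 39.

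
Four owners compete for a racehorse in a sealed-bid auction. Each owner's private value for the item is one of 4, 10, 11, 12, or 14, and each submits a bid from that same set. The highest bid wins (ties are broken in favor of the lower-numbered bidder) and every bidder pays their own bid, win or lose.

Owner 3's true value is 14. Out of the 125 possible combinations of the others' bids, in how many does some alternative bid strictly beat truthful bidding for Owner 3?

81

Others bid (4, 4, 4): truth gives 0; bid 10 gives 4 > 0. Violating.
Others bid (4, 4, 10): truth gives 0; bid 10 gives 4 > 0. Violating.
Others bid (4, 4, 11): truth gives 0; bid 11 gives 3 > 0. Violating.
Others bid (4, 4, 12): truth gives 0; bid 12 gives 2 > 0. Violating.
Others bid (4, 4, 14): truth gives 0; no alternative beats it.
Others bid (4, 10, 14): truth gives 0; no alternative beats it.
(Checking all 125 profiles: 81 have a profitable deviation, 44 do not.)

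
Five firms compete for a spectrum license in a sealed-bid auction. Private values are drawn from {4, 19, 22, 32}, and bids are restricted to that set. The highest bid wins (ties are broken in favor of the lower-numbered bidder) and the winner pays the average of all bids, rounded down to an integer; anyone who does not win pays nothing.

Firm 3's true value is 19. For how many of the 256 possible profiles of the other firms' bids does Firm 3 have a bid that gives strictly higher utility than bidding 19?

Others bid (4, 4, 4, 22): truth gives 0; bid 22 gives 8 > 0. Violating.
Others bid (4, 4, 4, 32): truth gives 0; bid 32 gives 4 > 0. Violating.
Others bid (4, 4, 19, 22): truth gives 0; bid 22 gives 5 > 0. Violating.
Others bid (4, 4, 19, 32): truth gives 0; bid 32 gives 1 > 0. Violating.
Others bid (4, 4, 4, 4): truth gives 12; no alternative beats it.
Others bid (4, 4, 4, 19): truth gives 9; no alternative beats it.
(Checking all 256 profiles: 55 have a profitable deviation, 201 do not.)

55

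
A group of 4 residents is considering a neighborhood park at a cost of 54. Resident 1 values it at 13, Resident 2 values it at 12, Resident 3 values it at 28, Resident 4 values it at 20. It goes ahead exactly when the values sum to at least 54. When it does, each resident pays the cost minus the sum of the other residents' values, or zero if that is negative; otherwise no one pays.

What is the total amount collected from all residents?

10

Total value 73 ≥ cost 54, so it is built.
Resident 1: others sum to 60; max(0, 54 - 60) = 0.
Resident 2: others sum to 61; max(0, 54 - 61) = 0.
Resident 3: others sum to 45; max(0, 54 - 45) = 9.
Resident 4: others sum to 53; max(0, 54 - 53) = 1.
Total collected = 0 + 0 + 9 + 1 = 10.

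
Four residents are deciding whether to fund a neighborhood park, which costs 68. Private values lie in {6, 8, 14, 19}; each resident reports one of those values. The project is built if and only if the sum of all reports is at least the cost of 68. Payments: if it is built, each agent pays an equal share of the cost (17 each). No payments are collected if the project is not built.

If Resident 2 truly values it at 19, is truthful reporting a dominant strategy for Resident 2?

Check each profile of the others' reports and compare truth against every alternative report.
Others report (14, 19, 19): truth gives 2, best alternative gives 0.
Others report (19, 14, 19): truth gives 2, best alternative gives 0.
Others report (19, 19, 14): truth gives 2, best alternative gives 0.
Others report (19, 19, 19): truth gives 2, best alternative gives 2.
Others report (6, 6, 6): truth gives 0, best alternative gives 0.
Others report (6, 6, 8): truth gives 0, best alternative gives 0.
(Remaining 58 profiles checked similarly; truth is weakly best in each.)
In every case the truthful report is at least as good as any alternative, so it is a dominant strategy.

Yes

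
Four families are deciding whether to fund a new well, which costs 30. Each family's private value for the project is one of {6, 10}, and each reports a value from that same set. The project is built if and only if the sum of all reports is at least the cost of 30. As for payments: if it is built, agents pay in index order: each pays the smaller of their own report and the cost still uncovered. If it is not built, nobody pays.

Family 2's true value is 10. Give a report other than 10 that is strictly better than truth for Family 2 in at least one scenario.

6

Suppose Family 1 reports 6, Family 3 reports 10 and Family 4 reports 10.
Report 10: project built, pays 10, utility 10 - 10 = 0.
Report 6: project built, pays 6, utility 10 - 6 = 4.
So reporting 6 beats truth here (4 > 0).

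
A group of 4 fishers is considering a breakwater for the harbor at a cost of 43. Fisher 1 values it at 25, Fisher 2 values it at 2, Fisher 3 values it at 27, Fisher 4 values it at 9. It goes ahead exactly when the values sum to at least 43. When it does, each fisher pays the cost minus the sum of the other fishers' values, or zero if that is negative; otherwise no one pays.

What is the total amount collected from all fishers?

Total value 63 ≥ cost 43, so it is built.
Fisher 1: others sum to 38; max(0, 43 - 38) = 5.
Fisher 2: others sum to 61; max(0, 43 - 61) = 0.
Fisher 3: others sum to 36; max(0, 43 - 36) = 7.
Fisher 4: others sum to 54; max(0, 43 - 54) = 0.
Total collected = 5 + 0 + 7 + 0 = 12.

12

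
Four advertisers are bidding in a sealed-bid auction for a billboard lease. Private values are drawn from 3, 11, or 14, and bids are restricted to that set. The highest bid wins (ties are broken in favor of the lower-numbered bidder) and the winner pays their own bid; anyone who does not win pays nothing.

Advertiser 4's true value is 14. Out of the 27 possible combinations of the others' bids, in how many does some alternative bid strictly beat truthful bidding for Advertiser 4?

1

Others bid (3, 3, 3): truth gives 0; bid 11 gives 3 > 0. Violating.
Others bid (3, 3, 11): truth gives 0; no alternative beats it.
Others bid (3, 3, 14): truth gives 0; no alternative beats it.
(Checking all 27 profiles: 1 has a profitable deviation, 26 do not.)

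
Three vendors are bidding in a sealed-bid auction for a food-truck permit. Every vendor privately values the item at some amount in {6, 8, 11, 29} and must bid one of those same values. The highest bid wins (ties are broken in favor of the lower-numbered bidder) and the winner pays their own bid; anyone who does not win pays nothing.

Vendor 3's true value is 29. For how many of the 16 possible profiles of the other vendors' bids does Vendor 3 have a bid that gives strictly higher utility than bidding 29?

Others bid (6, 6): truth gives 0; bid 8 gives 21 > 0. Violating.
Others bid (6, 8): truth gives 0; bid 11 gives 18 > 0. Violating.
Others bid (8, 6): truth gives 0; bid 11 gives 18 > 0. Violating.
Others bid (8, 8): truth gives 0; bid 11 gives 18 > 0. Violating.
Others bid (6, 11): truth gives 0; no alternative beats it.
Others bid (6, 29): truth gives 0; no alternative beats it.
(Checking all 16 profiles: 4 have a profitable deviation, 12 do not.)

4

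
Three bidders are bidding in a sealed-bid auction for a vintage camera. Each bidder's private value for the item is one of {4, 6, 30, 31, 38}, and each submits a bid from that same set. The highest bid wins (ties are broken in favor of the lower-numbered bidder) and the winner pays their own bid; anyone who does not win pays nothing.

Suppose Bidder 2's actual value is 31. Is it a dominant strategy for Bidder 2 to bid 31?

Consider the case where Bidder 1 bids 4 and Bidder 3 bids 4.
Truthful bid 31: wins, pays 31, utility 31 - 31 = 0.
Bid 6 instead: wins, pays 6, utility 31 - 6 = 25.
Since 25 > 0, bidding 6 is strictly better here, so truthful bidding is not dominant.

No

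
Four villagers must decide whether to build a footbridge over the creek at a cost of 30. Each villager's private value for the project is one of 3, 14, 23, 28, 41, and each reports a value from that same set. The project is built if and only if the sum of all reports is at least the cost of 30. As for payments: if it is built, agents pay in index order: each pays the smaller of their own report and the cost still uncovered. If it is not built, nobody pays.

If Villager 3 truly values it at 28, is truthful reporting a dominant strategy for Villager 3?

Consider the case where Villager 1 reports 3, Villager 2 reports 3 and Villager 4 reports 3.
Truthful report 28: project built, pays 24, utility 28 - 24 = 4.
Report 23 instead: project built, pays 23, utility 28 - 23 = 5.
Since 5 > 4, reporting 23 is strictly better here, so truthful reporting is not dominant.

No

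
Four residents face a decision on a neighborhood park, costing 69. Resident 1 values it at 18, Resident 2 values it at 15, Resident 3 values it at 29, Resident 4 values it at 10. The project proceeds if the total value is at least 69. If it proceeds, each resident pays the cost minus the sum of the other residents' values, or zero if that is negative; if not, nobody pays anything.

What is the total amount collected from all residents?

Total value 72 ≥ cost 69, so it is built.
Resident 1: others sum to 54; max(0, 69 - 54) = 15.
Resident 2: others sum to 57; max(0, 69 - 57) = 12.
Resident 3: others sum to 43; max(0, 69 - 43) = 26.
Resident 4: others sum to 62; max(0, 69 - 62) = 7.
Total collected = 15 + 12 + 26 + 7 = 60.

60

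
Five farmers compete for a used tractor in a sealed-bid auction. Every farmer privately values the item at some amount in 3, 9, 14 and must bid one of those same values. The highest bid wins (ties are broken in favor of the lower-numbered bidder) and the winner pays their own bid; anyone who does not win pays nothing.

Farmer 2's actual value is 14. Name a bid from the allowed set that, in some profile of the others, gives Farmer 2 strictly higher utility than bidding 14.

Suppose Farmer 1 bids 3, Farmer 3 bids 3, Farmer 4 bids 3 and Farmer 5 bids 3.
Bid 14: wins, pays 14, utility 14 - 14 = 0.
Bid 9: wins, pays 9, utility 14 - 9 = 5.
So bidding 9 beats truth here (5 > 0).

9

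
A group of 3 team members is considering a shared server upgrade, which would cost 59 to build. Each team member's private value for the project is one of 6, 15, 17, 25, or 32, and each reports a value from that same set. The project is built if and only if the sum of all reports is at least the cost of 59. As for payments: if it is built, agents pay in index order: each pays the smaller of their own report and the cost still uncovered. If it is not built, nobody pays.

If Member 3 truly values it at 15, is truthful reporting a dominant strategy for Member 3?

Yes

Check each profile of the others' reports and compare truth against every alternative report.
Others report (32, 32): truth gives 15, best alternative gives 15.
Others report (25, 32): truth gives 13, best alternative gives 13.
Others report (32, 25): truth gives 13, best alternative gives 13.
Others report (25, 25): truth gives 6, best alternative gives 6.
Others report (17, 32): truth gives 5, best alternative gives 5.
Others report (32, 17): truth gives 5, best alternative gives 5.
(Remaining 19 profiles checked similarly; truth is weakly best in each.)
In every case the truthful report is at least as good as any alternative, so it is a dominant strategy.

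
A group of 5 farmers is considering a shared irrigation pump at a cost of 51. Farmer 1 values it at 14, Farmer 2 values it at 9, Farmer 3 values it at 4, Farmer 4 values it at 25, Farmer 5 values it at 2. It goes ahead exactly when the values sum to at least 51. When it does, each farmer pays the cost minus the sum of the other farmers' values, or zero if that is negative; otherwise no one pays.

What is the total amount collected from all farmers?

Total value 54 ≥ cost 51, so it is built.
Farmer 1: others sum to 40; max(0, 51 - 40) = 11.
Farmer 2: others sum to 45; max(0, 51 - 45) = 6.
Farmer 3: others sum to 50; max(0, 51 - 50) = 1.
Farmer 4: others sum to 29; max(0, 51 - 29) = 22.
Farmer 5: others sum to 52; max(0, 51 - 52) = 0.
Total collected = 11 + 6 + 1 + 22 + 0 = 40.

40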